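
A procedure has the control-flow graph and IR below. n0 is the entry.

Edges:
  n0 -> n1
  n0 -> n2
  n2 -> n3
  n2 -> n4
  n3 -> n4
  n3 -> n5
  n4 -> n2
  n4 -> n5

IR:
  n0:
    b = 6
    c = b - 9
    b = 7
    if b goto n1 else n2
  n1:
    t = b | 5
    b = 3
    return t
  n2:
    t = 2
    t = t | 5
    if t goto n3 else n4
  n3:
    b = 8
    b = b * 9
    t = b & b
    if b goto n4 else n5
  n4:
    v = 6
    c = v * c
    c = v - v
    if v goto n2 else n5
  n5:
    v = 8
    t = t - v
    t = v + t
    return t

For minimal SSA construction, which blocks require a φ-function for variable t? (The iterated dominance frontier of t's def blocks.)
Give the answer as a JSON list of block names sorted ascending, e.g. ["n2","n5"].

Answer: ["n2", "n4", "n5"]

Working:
idom tree: n1←n0 n2←n0 n3←n2 n4←n2 n5←n2
Dom at joins:
  n2: preds {n0,n4}: {n0} ∩ {n0,n2,n4} = {n0}; idom=n0
  n4: preds {n2,n3}: {n0,n2} ∩ {n0,n2,n3} = {n0,n2}; idom=n2
  n5: preds {n3,n4}: {n0,n2,n3} ∩ {n0,n2,n4} = {n0,n2}; idom=n2

DF walk-up:
  n2←n0: walk · to n0
  n2←n4: walk n4→n2 to n0
  n4←n2: walk · to n2
  n4←n3: walk n3 to n2
  n5←n3: walk n3 to n2
  n5←n4: walk n4 to n2
  n0 → ∅
  n1 → ∅
  n2 → {n2}
  n3 → {n4,n5}
  n4 → {n2,n5}
  n5 → ∅

φ for t: defs {n1,n2,n3,n5}
  DF⁺ = {n2,n4,n5}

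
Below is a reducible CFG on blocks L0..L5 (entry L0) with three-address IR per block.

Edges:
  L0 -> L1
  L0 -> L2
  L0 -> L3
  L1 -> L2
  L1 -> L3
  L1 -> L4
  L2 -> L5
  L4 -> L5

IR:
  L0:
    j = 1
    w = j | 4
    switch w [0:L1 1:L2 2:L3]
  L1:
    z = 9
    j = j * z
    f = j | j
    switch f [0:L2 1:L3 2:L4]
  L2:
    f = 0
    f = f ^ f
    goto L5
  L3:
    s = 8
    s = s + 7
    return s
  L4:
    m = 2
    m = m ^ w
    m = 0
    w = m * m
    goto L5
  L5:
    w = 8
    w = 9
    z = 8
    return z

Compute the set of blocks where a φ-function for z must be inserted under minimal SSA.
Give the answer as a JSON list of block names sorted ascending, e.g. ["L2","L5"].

Answer: ["L2", "L3", "L5"]

Derivation:
idom tree: L1←L0 L2←L0 L3←L0 L4←L1 L5←L0
Dom∩ at merges:
  L2: preds {L0,L1}: {L0} ∩ {L0,L1} = {L0}; idom=L0
  L3: preds {L0,L1}: {L0} ∩ {L0,L1} = {L0}; idom=L0
  L5: preds {L2,L4}: {L0,L2} ∩ {L0,L1,L4} = {L0}; idom=L0

Frontier:
  join L2 pred L0: · stop@L0
  join L2 pred L1: L1 stop@L0
  join L3 pred L0: · stop@L0
  join L3 pred L1: L1 stop@L0
  join L5 pred L2: L2 stop@L0
  join L5 pred L4: L4→L1 stop@L0
  L0 → ∅
  L1 → {L2,L3,L5}
  L2 → {L5}
  L3 → ∅
  L4 → {L5}
  L5 → ∅

φ for z: defs {L1,L5}
  DF⁺ = {L2,L3,L5}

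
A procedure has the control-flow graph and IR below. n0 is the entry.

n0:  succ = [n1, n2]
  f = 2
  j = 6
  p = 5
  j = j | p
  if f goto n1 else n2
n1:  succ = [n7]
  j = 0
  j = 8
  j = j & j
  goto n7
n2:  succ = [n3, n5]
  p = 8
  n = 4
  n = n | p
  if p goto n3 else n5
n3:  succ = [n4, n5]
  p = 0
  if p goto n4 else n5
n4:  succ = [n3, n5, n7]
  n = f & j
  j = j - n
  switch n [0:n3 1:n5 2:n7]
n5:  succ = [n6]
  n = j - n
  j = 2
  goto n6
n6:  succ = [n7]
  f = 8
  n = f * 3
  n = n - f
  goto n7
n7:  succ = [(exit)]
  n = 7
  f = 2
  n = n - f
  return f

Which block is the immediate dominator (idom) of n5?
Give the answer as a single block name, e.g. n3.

Answer: n2

Derivation:
idom tree: n1←n0 n2←n0 n3←n2 n4←n3 n5←n2 n6←n5 n7←n0
Dom at joins:
  n3: preds {n2,n4}: {n0,n2} ∩ {n0,n2,n3,n4} = {n0,n2}; idom=n2
  n5: preds {n2,n3,n4}: {n0,n2} ∩ {n0,n2,n3} ∩ {n0,n2,n3,n4} = {n0,n2}; idom=n2
  n7: preds {n1,n4,n6}: {n0,n1} ∩ {n0,n2,n3,n4} ∩ {n0,n2,n5,n6} = {n0}; idom=n0

idom(n5) = n2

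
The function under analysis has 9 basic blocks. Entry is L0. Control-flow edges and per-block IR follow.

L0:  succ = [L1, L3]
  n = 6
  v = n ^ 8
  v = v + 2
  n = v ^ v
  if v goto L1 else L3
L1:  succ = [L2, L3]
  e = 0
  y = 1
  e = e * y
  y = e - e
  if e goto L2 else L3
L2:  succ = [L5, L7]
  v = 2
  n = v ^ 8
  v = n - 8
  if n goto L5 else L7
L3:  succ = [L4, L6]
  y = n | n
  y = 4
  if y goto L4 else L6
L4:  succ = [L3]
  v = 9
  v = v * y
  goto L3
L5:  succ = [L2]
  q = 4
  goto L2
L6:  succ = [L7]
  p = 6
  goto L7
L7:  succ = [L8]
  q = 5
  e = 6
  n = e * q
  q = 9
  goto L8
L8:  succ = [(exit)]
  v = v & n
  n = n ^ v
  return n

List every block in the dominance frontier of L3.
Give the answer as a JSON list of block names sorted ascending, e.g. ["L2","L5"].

idom tree: L1←L0 L2←L1 L3←L0 L4←L3 L5←L2 L6←L3 L7←L0 L8←L7
Dom at joins:
  L2: preds {L1,L5}: {L0,L1} ∩ {L0,L1,L2,L5} = {L0,L1}; idom=L1
  L3: preds {L0,L1,L4}: {L0} ∩ {L0,L1} ∩ {L0,L3,L4} = {L0}; idom=L0
  L7: preds {L2,L6}: {L0,L1,L2} ∩ {L0,L3,L6} = {L0}; idom=L0

DF walk-up:
  join L2 pred L1: · stop@L1
  join L2 pred L5: L5→L2 stop@L1
  join L3 pred L0: · stop@L0
  join L3 pred L1: L1 stop@L0
  join L3 pred L4: L4→L3 stop@L0
  join L7 pred L2: L2→L1 stop@L0
  join L7 pred L6: L6→L3 stop@L0
  DF(L0)=∅
  DF(L1)={L3,L7}
  DF(L2)={L2,L7}
  DF(L3)={L3,L7}
  DF(L4)={L3}
  DF(L5)={L2}
  DF(L6)={L7}
  DF(L7)=∅
  DF(L8)=∅

DF(L3) = ["L3", "L7"]

Answer: ["L3", "L7"]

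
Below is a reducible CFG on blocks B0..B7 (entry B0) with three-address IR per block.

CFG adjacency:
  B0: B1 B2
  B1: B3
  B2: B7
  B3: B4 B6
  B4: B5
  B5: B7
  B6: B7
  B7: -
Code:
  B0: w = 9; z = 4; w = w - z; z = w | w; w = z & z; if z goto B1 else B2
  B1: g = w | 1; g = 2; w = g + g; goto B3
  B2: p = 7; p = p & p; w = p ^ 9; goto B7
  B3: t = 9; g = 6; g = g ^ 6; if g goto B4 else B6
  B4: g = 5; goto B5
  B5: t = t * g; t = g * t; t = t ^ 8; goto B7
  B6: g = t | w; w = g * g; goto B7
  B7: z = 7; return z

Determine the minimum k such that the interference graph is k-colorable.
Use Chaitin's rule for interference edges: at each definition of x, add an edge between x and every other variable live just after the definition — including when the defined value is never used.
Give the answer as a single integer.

Block summaries:
  B0: {w,z} / ∅
  B1: {g,w} / {w}
  B2: {p,w} / ∅
  B3: {g,t} / ∅
  B4: {g} / ∅
  B5: {t} / {g,t}
  B6: {g,w} / {t,w}
  B7: {z} / ∅

Live sets:
  live B0: ∅→{w}
  live B1: {w}→{w}
  live B2: ∅→∅
  live B3: {w}→{t,w}
  live B4: {t}→{g,t}
  live B5: {g,t}→∅
  live B6: {t,w}→∅
  live B7: ∅→∅

Interference:
  g — {t,w}
  p — ∅
  t — {g,w}
  w — {g,t,z}
  z — {w}

Colouring:
  clique {g,t,w} ⇒ need ≥ 3
  assign g→R1 p→R0 t→R2 w→R0 z→R1 — no edge inside a register ⇒ χ ≤ 3
  χ = 3

Answer: 3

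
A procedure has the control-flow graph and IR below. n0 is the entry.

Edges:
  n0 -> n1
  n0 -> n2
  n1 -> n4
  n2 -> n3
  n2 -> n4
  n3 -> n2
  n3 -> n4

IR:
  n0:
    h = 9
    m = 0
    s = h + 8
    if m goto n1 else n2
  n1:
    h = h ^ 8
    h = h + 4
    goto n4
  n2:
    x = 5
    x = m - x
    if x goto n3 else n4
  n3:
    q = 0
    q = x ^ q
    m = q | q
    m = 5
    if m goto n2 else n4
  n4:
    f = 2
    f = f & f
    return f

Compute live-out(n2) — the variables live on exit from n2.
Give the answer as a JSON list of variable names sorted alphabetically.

Answer: ["x"]

Analysis:
Block summaries:
  n0 def {h,m,s} use ∅
  n1 def {h} use {h}
  n2 def {x} use {m}
  n3 def {m,q} use {x}
  n4 def {f} use ∅

Backward fixpoint:
  n0: in=∅ out={h,m}
  n1: in={h} out=∅
  n2: in={m} out={x}
  n3: in={x} out={m}
  n4: in=∅ out=∅

live-out(n2) = ["x"]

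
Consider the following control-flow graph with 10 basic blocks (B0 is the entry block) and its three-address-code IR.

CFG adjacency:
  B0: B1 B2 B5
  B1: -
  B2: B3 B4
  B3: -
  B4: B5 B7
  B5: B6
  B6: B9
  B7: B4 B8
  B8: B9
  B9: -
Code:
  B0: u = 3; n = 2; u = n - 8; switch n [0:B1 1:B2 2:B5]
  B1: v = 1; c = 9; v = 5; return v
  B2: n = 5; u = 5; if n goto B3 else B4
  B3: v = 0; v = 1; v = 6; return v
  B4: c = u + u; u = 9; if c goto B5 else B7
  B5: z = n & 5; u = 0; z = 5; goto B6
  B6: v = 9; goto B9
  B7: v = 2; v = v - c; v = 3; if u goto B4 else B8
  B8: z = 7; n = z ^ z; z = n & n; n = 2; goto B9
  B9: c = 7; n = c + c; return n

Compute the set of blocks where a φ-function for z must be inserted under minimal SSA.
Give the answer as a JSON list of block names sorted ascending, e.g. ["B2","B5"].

Answer: ["B9"]

Analysis:
idom tree: B1←B0 B2←B0 B3←B2 B4←B2 B5←B0 B6←B5 B7←B4 B8←B7 B9←B0
Join-block Dom:
  B4: preds {B2,B7}: {B0,B2} ∩ {B0,B2,B4,B7} = {B0,B2}; idom=B2
  B5: preds {B0,B4}: {B0} ∩ {B0,B2,B4} = {B0}; idom=B0
  B9: preds {B6,B8}: {B0,B5,B6} ∩ {B0,B2,B4,B7,B8} = {B0}; idom=B0

DF walk-up:
  join B4 pred B2: · stop@B2
  join B4 pred B7: B7→B4 stop@B2
  join B5 pred B0: · stop@B0
  join B5 pred B4: B4→B2 stop@B0
  join B9 pred B6: B6→B5 stop@B0
  join B9 pred B8: B8→B7→B4→B2 stop@B0
  B0 → ∅
  B1 → ∅
  B2 → {B5,B9}
  B3 → ∅
  B4 → {B4,B5,B9}
  B5 → {B9}
  B6 → {B9}
  B7 → {B4,B9}
  B8 → {B9}
  B9 → ∅

φ for z: defs {B5,B8}
  DF⁺ = {B9}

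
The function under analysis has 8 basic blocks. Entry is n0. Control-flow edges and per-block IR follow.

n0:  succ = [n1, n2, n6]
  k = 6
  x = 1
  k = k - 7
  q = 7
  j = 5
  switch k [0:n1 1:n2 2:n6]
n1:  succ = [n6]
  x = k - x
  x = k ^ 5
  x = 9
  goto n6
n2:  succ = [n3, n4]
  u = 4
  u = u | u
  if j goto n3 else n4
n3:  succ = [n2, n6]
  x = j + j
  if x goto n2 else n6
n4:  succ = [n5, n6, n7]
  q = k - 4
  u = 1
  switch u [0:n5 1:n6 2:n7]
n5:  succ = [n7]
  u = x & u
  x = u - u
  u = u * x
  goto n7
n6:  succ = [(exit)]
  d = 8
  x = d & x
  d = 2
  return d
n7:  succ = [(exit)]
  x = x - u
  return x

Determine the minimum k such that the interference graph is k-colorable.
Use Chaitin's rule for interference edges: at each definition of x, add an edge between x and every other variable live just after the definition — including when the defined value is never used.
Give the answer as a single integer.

Per-block:
  n0 def {j,k,q,x} use ∅
  n1 def {x} use {k,x}
  n2 def {u} use {j}
  n3 def {x} use {j}
  n4 def {q,u} use {k}
  n5 def {u,x} use {u,x}
  n6 def {d,x} use {x}
  n7 def {x} use {u,x}

Liveness:
  live n0: ∅→{j,k,x}
  live n1: {k,x}→{x}
  live n2: {j,k,x}→{j,k,x}
  live n3: {j,k}→{j,k,x}
  live n4: {k,x}→{u,x}
  live n5: {u,x}→{u,x}
  live n6: {x}→∅
  live n7: {u,x}→∅

Interference:
  d↔{x}
  j↔{k,u,x}
  k↔{j,q,u,x}
  q↔{k,x}
  u↔{j,k,x}
  x↔{d,j,k,q,u}

Chromatic number:
  {j,k,u,x} pairwise interfere (4-clique) ⇒ χ ≥ 4
  4-colouring: R0={x}  R1={d,k}  R2={j,q}  R3={u}
  χ = 4

Answer: 4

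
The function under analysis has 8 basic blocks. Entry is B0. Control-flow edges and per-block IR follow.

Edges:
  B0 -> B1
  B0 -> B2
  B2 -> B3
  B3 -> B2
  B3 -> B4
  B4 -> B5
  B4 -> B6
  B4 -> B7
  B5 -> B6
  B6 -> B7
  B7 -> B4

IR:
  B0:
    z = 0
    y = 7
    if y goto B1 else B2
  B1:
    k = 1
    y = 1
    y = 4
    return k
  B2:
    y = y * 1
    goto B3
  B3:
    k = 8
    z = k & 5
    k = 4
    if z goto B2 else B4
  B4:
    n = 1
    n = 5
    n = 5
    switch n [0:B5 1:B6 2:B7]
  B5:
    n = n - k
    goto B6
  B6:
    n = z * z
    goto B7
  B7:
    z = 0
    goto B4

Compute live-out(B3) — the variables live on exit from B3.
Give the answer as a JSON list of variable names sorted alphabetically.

def/use:
  B0: {y,z} / ∅
  B1: {k,y} / ∅
  B2: {y} / {y}
  B3: {k,z} / ∅
  B4: {n} / ∅
  B5: {n} / {k,n}
  B6: {n} / {z}
  B7: {z} / ∅

Backward fixpoint:
  B0 li=∅ lo={y}
  B1 li=∅ lo=∅
  B2 li={y} lo={y}
  B3 li={y} lo={k,y,z}
  B4 li={k,z} lo={k,n,z}
  B5 li={k,n,z} lo={k,z}
  B6 li={k,z} lo={k}
  B7 li={k} lo={k,z}

live-out(B3) = ["k", "y", "z"]

Answer: ["k", "y", "z"]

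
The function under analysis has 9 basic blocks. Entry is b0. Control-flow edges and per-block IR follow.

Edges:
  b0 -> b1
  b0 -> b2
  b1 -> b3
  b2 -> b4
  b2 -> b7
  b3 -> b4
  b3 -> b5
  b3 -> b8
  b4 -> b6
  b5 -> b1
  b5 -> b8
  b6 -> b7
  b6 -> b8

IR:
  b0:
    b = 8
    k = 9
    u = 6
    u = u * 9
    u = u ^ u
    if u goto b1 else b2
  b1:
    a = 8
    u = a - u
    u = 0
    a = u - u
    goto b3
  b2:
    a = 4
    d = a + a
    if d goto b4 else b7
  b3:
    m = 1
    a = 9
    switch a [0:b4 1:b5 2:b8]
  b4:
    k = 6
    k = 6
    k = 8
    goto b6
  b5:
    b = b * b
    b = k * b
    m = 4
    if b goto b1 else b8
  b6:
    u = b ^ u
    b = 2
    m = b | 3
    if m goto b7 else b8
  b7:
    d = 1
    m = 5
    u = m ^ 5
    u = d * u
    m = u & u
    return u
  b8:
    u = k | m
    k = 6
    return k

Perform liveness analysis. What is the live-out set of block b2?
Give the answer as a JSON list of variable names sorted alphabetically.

Per-block:
  b0: def={b,k,u} ue=∅
  b1: def={a,u} ue={u}
  b2: def={a,d} ue=∅
  b3: def={a,m} ue=∅
  b4: def={k} ue=∅
  b5: def={b,m} ue={b,k}
  b6: def={b,m,u} ue={b,u}
  b7: def={d,m,u} ue=∅
  b8: def={k,u} ue={k,m}

Live sets:
  b0 li=∅ lo={b,k,u}
  b1 li={b,k,u} lo={b,k,u}
  b2 li={b,u} lo={b,u}
  b3 li={b,k,u} lo={b,k,m,u}
  b4 li={b,u} lo={b,k,u}
  b5 li={b,k,u} lo={b,k,m,u}
  b6 li={b,k,u} lo={k,m}
  b7 li=∅ lo=∅
  b8 li={k,m} lo=∅

live-out(b2) = ["b", "u"]

Answer: ["b", "u"]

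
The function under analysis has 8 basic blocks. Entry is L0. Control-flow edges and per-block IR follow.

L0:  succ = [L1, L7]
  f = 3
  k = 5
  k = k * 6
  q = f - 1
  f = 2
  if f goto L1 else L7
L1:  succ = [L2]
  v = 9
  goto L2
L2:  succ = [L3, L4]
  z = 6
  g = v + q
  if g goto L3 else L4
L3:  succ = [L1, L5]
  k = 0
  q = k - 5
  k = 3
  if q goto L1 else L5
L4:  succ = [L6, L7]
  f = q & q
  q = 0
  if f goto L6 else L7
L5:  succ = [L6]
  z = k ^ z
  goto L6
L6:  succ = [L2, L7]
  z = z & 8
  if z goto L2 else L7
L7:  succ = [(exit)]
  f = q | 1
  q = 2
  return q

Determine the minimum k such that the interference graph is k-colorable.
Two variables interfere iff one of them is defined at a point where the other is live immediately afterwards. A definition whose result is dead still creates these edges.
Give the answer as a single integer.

Per-block:
  L0: def={f,k,q} ue=∅
  L1: def={v} ue=∅
  L2: def={g,z} ue={q,v}
  L3: def={k,q} ue=∅
  L4: def={f,q} ue={q}
  L5: def={z} ue={k,z}
  L6: def={z} ue={z}
  L7: def={f,q} ue={q}

Backward fixpoint:
  L0 li=∅ lo={q}
  L1 li={q} lo={q,v}
  L2 li={q,v} lo={q,v,z}
  L3 li={v,z} lo={k,q,v,z}
  L4 li={q,v,z} lo={q,v,z}
  L5 li={k,q,v,z} lo={q,v,z}
  L6 li={q,v,z} lo={q,v}
  L7 li={q} lo=∅

Interference:
  f: {k,q,v,z}
  g: {q,v,z}
  k: {f,q,v,z}
  q: {f,g,k,v,z}
  v: {f,g,k,q,z}
  z: {f,g,k,q,v}

Colouring:
  clique {f,k,q,v,z} ⇒ need ≥ 5
  5-colouring: r0={q}  r1={v}  r2={z}  r3={f,g}  r4={k}
  χ = 5

Answer: 5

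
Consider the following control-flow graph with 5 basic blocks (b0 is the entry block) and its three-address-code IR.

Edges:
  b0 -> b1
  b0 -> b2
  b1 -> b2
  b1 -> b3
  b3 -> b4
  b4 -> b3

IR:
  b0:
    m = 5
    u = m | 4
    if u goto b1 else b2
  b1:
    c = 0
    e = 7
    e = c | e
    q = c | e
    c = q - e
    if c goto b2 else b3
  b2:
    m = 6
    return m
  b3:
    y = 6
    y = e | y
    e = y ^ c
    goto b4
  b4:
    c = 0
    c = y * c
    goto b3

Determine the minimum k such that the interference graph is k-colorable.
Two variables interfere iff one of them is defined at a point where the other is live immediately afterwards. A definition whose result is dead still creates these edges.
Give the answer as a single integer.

def/use:
  b0 def {m,u} use ∅
  b1 def {c,e,q} use ∅
  b2 def {m} use ∅
  b3 def {e,y} use {c,e}
  b4 def {c} use {y}

Backward fixpoint:
  b0 li=∅ lo=∅
  b1 li=∅ lo={c,e}
  b2 li=∅ lo=∅
  b3 li={c,e} lo={e,y}
  b4 li={e,y} lo={c,e}

Interfere edges:
  c↔{e,y}
  e↔{c,q,y}
  m↔∅
  q↔{e}
  u↔∅
  y↔{c,e}

Chromatic number:
  clique {c,e,y} ⇒ need ≥ 3
  3-colouring: c0={e,m,u}  c1={c,q}  c2={y}
  χ = 3

Answer: 3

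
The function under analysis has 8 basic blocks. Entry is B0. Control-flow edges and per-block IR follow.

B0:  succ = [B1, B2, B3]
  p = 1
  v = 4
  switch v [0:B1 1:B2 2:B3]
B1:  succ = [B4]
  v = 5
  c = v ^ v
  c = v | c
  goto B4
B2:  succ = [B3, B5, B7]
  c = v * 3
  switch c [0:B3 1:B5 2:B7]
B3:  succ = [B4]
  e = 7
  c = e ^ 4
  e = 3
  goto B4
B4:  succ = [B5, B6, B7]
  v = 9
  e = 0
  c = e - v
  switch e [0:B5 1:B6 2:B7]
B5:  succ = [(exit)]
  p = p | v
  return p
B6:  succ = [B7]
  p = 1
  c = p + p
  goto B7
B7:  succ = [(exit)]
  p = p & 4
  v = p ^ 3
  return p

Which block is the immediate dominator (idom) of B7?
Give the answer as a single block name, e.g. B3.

Answer: B0

Working:
idom tree: B1←B0 B2←B0 B3←B0 B4←B0 B5←B0 B6←B4 B7←B0
Dom∩ at merges:
  B3: preds {B0,B2}: {B0} ∩ {B0,B2} = {B0}; idom=B0
  B4: preds {B1,B3}: {B0,B1} ∩ {B0,B3} = {B0}; idom=B0
  B5: preds {B2,B4}: {B0,B2} ∩ {B0,B4} = {B0}; idom=B0
  B7: preds {B2,B4,B6}: {B0,B2} ∩ {B0,B4} ∩ {B0,B4,B6} = {B0}; idom=B0

idom(B7) = B0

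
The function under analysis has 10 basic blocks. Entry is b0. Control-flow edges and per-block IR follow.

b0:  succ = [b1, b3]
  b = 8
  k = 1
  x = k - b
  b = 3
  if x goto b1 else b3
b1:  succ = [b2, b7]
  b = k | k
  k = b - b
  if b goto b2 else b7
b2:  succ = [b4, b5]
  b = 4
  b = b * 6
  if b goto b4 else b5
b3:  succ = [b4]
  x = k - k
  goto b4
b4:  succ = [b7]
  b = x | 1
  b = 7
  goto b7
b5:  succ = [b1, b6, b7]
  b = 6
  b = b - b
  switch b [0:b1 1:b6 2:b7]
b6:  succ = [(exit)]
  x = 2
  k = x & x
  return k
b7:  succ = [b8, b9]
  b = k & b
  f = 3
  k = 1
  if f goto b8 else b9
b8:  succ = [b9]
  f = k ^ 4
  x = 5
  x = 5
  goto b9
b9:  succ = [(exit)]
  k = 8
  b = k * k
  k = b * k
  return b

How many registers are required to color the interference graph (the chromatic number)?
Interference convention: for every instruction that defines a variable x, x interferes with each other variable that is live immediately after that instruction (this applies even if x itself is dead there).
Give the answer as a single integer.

Answer: 3

Derivation:
Block summaries:
  b0 def {b,k,x} use ∅
  b1 def {b,k} use {k}
  b2 def {b} use ∅
  b3 def {x} use {k}
  b4 def {b} use {x}
  b5 def {b} use ∅
  b6 def {k,x} use ∅
  b7 def {b,f,k} use {b,k}
  b8 def {f,x} use {k}
  b9 def {b,k} use ∅

Liveness:
  b0 li=∅ lo={k,x}
  b1 li={k,x} lo={b,k,x}
  b2 li={k,x} lo={k,x}
  b3 li={k} lo={k,x}
  b4 li={k,x} lo={b,k}
  b5 li={k,x} lo={b,k,x}
  b6 li=∅ lo=∅
  b7 li={b,k} lo={k}
  b8 li={k} lo=∅
  b9 li=∅ lo=∅

Interference:
  b: {k,x}
  f: {k}
  k: {b,f,x}
  x: {b,k}

Colouring:
  lower bound: {b,k,x} mutually conflict ⇒ χ ≥ 3
  assign b→r1 f→r1 k→r0 x→r2 — no edge inside a register ⇒ χ ≤ 3
  χ = 3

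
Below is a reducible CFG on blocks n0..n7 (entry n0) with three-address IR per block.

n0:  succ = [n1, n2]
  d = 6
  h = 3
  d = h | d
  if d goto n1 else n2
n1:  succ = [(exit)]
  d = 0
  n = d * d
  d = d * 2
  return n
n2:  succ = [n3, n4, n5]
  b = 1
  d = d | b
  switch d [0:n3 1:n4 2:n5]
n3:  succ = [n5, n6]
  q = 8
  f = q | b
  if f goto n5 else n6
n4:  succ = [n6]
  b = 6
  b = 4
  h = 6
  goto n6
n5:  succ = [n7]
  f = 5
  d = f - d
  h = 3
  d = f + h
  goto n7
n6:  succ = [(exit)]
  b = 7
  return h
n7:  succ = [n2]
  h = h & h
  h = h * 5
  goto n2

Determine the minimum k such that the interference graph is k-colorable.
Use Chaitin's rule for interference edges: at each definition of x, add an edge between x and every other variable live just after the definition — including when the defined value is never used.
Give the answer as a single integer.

Per-block:
  n0 def {d,h} use ∅
  n1 def {d,n} use ∅
  n2 def {b,d} use {d}
  n3 def {f,q} use {b}
  n4 def {b,h} use ∅
  n5 def {d,f,h} use {d}
  n6 def {b} use {h}
  n7 def {h} use {h}

Backward fixpoint:
  n0: in=∅ out={d,h}
  n1: in=∅ out=∅
  n2: in={d,h} out={b,d,h}
  n3: in={b,d,h} out={d,h}
  n4: in=∅ out={h}
  n5: in={d} out={d,h}
  n6: in={h} out=∅
  n7: in={d,h} out={d,h}

Interfere edges:
  b↔{d,h,q}
  d↔{b,f,h,n,q}
  f↔{d,h}
  h↔{b,d,f,q}
  n↔{d}
  q↔{b,d,h}

Chromatic number:
  clique {b,d,h,q} ⇒ need ≥ 4
  assign b→r2 d→r0 f→r2 h→r1 n→r1 q→r3 — no edge inside a register ⇒ χ ≤ 4
  χ = 4

Answer: 4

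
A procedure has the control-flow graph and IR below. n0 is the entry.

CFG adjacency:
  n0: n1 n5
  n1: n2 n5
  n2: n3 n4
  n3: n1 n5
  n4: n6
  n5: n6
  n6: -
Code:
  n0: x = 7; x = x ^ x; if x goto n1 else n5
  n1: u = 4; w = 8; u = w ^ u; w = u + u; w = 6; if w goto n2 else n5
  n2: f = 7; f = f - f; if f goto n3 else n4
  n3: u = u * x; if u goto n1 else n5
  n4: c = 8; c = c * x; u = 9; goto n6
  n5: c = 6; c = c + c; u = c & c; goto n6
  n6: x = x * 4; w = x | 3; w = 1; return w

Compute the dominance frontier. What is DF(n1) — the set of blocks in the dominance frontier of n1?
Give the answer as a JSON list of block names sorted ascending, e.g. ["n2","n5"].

Answer: ["n1", "n5", "n6"]

Working:
idom tree: n1←n0 n2←n1 n3←n2 n4←n2 n5←n0 n6←n0
Dom at joins:
  n1: preds {n0,n3}: {n0} ∩ {n0,n1,n2,n3} = {n0}; idom=n0
  n5: preds {n0,n1,n3}: {n0} ∩ {n0,n1} ∩ {n0,n1,n2,n3} = {n0}; idom=n0
  n6: preds {n4,n5}: {n0,n1,n2,n4} ∩ {n0,n5} = {n0}; idom=n0

DF walk-up:
  join n1 pred n0: · stop@n0
  join n1 pred n3: n3→n2→n1 stop@n0
  join n5 pred n0: · stop@n0
  join n5 pred n1: n1 stop@n0
  join n5 pred n3: n3→n2→n1 stop@n0
  join n6 pred n4: n4→n2→n1 stop@n0
  join n6 pred n5: n5 stop@n0
  n0: DF=∅
  n1: DF={n1,n5,n6}
  n2: DF={n1,n5,n6}
  n3: DF={n1,n5}
  n4: DF={n6}
  n5: DF={n6}
  n6: DF=∅

DF(n1) = ["n1", "n5", "n6"]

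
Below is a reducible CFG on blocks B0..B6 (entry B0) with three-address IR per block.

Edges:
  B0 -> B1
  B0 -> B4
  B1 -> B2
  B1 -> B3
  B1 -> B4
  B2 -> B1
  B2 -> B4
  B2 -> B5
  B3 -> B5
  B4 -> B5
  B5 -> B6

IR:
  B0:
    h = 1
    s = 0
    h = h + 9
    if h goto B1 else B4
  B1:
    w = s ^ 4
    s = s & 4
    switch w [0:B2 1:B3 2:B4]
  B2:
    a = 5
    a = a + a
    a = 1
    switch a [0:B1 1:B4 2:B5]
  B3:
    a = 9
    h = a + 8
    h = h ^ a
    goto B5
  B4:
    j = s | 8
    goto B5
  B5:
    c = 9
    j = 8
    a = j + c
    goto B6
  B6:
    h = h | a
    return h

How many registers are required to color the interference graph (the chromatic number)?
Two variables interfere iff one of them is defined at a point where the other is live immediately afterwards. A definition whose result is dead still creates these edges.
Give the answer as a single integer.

def/use:
  B0 def {h,s} use ∅
  B1 def {s,w} use {s}
  B2 def {a} use ∅
  B3 def {a,h} use ∅
  B4 def {j} use {s}
  B5 def {a,c,j} use ∅
  B6 def {h} use {a,h}

Backward fixpoint:
  live B0: ∅→{h,s}
  live B1: {h,s}→{h,s}
  live B2: {h,s}→{h,s}
  live B3: ∅→{h}
  live B4: {h,s}→{h}
  live B5: {h}→{a,h}
  live B6: {a,h}→∅

Conflict graph:
  a↔{h,s}
  c↔{h,j}
  h↔{a,c,j,s,w}
  j↔{c,h}
  s↔{a,h,w}
  w↔{h,s}

Registers:
  {a,h,s} pairwise interfere (3-clique) ⇒ χ ≥ 3
  3-colouring: R0={h}  R1={c,s}  R2={a,j,w}
  χ = 3

Answer: 3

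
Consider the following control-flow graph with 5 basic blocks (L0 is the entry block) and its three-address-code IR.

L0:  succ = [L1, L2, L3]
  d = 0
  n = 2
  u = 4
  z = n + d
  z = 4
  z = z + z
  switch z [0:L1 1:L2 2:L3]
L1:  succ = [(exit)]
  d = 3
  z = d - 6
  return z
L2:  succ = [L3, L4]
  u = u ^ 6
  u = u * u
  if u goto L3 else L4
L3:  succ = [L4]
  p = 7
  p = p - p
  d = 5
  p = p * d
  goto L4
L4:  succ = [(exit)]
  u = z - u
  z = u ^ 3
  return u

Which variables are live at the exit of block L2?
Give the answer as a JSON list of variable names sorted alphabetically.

def/use:
  L0: def={d,n,u,z} ue=∅
  L1: def={d,z} ue=∅
  L2: def={u} ue={u}
  L3: def={d,p} ue=∅
  L4: def={u,z} ue={u,z}

Live sets:
  L0 li=∅ lo={u,z}
  L1 li=∅ lo=∅
  L2 li={u,z} lo={u,z}
  L3 li={u,z} lo={u,z}
  L4 li={u,z} lo=∅

live-out(L2) = ["u", "z"]

Answer: ["u", "z"]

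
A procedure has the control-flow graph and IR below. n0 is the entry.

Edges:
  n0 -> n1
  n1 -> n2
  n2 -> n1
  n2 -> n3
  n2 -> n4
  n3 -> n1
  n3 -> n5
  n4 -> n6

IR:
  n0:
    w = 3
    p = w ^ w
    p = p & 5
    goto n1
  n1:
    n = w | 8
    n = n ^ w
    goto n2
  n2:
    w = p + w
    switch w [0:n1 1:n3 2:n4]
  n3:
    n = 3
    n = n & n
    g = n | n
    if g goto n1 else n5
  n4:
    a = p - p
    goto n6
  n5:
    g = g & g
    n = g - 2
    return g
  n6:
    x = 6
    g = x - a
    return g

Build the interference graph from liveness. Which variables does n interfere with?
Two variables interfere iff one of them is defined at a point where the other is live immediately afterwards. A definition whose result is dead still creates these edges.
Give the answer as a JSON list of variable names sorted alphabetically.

Per-block:
  n0: {p,w} / ∅
  n1: {n} / {w}
  n2: {w} / {p,w}
  n3: {g,n} / ∅
  n4: {a} / {p}
  n5: {g,n} / {g}
  n6: {g,x} / {a}

Backward fixpoint:
  n0 li=∅ lo={p,w}
  n1 li={p,w} lo={p,w}
  n2 li={p,w} lo={p,w}
  n3 li={p,w} lo={g,p,w}
  n4 li={p} lo={a}
  n5 li={g} lo=∅
  n6 li={a} lo=∅

Interfere edges:
  a↔{x}
  g↔{n,p,w}
  n↔{g,p,w}
  p↔{g,n,w}
  w↔{g,n,p}
  x↔{a}

N(n) = ["g", "p", "w"]

Answer: ["g", "p", "w"]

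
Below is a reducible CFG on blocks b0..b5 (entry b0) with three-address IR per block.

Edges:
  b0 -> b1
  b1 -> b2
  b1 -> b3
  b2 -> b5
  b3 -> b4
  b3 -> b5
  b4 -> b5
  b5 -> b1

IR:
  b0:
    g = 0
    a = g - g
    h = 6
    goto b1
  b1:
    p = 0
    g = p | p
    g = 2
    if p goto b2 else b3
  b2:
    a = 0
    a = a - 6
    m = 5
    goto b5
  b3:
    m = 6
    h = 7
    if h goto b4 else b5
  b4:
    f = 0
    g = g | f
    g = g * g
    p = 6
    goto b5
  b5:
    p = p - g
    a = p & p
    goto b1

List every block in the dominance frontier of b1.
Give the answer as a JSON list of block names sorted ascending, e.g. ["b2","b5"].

Answer: ["b1"]

Analysis:
idom tree: b1←b0 b2←b1 b3←b1 b4←b3 b5←b1
Join-block Dom:
  b1: preds {b0,b5}: {b0} ∩ {b0,b1,b5} = {b0}; idom=b0
  b5: preds {b2,b3,b4}: {b0,b1,b2} ∩ {b0,b1,b3} ∩ {b0,b1,b3,b4} = {b0,b1}; idom=b1

DF walk-up:
  join b1 pred b0: · stop@b0
  join b1 pred b5: b5→b1 stop@b0
  join b5 pred b2: b2 stop@b1
  join b5 pred b3: b3 stop@b1
  join b5 pred b4: b4→b3 stop@b1
  b0 → ∅
  b1 → {b1}
  b2 → {b5}
  b3 → {b5}
  b4 → {b5}
  b5 → {b1}

DF(b1) = ["b1"]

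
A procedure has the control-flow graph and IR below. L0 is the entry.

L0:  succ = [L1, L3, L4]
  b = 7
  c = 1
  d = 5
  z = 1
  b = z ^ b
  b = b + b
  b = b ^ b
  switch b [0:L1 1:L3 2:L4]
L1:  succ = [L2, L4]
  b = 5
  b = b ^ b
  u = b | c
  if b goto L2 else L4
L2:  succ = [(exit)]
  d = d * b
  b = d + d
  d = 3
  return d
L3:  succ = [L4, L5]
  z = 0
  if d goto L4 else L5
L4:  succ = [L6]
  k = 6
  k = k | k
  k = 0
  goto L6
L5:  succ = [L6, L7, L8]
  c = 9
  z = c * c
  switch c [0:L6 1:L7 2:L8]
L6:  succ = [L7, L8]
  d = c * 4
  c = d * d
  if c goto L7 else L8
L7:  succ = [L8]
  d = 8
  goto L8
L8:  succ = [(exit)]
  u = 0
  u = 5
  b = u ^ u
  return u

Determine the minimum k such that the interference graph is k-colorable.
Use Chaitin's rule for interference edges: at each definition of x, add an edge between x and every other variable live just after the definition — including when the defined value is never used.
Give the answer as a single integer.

Per-block:
  L0: {b,c,d,z} / ∅
  L1: {b,u} / {c}
  L2: {b,d} / {b,d}
  L3: {z} / {d}
  L4: {k} / ∅
  L5: {c,z} / ∅
  L6: {c,d} / {c}
  L7: {d} / ∅
  L8: {b,u} / ∅

Liveness:
  L0 li=∅ lo={c,d}
  L1 li={c,d} lo={b,c,d}
  L2 li={b,d} lo=∅
  L3 li={c,d} lo={c}
  L4 li={c} lo={c}
  L5 li=∅ lo={c}
  L6 li={c} lo=∅
  L7 li=∅ lo=∅
  L8 li=∅ lo=∅

Interfere edges:
  b↔{c,d,u,z}
  c↔{b,d,k,u,z}
  d↔{b,c,u,z}
  k↔{c}
  u↔{b,c,d}
  z↔{b,c,d}

Chromatic number:
  lower bound: {b,c,d,u} mutually conflict ⇒ χ ≥ 4
  assign b→c1 c→c0 d→c2 k→c1 u→c3 z→c3 — no edge inside a register ⇒ χ ≤ 4
  χ = 4

Answer: 4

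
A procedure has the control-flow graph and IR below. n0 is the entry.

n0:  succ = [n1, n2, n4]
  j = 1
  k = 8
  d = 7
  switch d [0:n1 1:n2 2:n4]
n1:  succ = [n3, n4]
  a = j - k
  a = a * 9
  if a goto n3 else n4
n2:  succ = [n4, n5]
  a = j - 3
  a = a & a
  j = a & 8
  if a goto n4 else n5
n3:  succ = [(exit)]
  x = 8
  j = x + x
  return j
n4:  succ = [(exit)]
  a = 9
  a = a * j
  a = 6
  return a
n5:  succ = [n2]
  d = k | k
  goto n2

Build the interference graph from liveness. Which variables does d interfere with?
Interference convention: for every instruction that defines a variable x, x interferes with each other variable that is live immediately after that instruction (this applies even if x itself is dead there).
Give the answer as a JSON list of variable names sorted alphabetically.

Per-block:
  n0: {d,j,k} / ∅
  n1: {a} / {j,k}
  n2: {a,j} / {j}
  n3: {j,x} / ∅
  n4: {a} / {j}
  n5: {d} / {k}

Liveness:
  n0 li=∅ lo={j,k}
  n1 li={j,k} lo={j}
  n2 li={j,k} lo={j,k}
  n3 li=∅ lo=∅
  n4 li={j} lo=∅
  n5 li={j,k} lo={j,k}

Interference:
  a — {j,k}
  d — {j,k}
  j — {a,d,k}
  k — {a,d,j}
  x — ∅

N(d) = ["j", "k"]

Answer: ["j", "k"]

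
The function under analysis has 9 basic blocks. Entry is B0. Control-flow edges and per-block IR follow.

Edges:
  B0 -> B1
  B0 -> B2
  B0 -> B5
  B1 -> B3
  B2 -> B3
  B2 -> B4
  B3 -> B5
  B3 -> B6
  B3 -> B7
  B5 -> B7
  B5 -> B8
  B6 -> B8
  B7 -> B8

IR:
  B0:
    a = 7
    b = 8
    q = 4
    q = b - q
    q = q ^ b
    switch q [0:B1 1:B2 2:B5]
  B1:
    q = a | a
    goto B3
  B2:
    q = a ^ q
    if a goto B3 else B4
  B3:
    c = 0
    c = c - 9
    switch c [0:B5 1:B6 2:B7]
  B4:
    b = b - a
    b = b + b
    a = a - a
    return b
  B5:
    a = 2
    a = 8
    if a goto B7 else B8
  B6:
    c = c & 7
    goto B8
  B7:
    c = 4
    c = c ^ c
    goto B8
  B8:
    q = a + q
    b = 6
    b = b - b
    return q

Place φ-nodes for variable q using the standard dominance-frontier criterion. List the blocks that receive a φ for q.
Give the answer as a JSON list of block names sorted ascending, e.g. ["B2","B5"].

idom tree: B1←B0 B2←B0 B3←B0 B4←B2 B5←B0 B6←B3 B7←B0 B8←B0
Join-block Dom:
  B3: preds {B1,B2}: {B0,B1} ∩ {B0,B2} = {B0}; idom=B0
  B5: preds {B0,B3}: {B0} ∩ {B0,B3} = {B0}; idom=B0
  B7: preds {B3,B5}: {B0,B3} ∩ {B0,B5} = {B0}; idom=B0
  B8: preds {B5,B6,B7}: {B0,B5} ∩ {B0,B3,B6} ∩ {B0,B7} = {B0}; idom=B0

DF derivation:
  B3←B1: walk B1 to B0
  B3←B2: walk B2 to B0
  B5←B0: walk · to B0
  B5←B3: walk B3 to B0
  B7←B3: walk B3 to B0
  B7←B5: walk B5 to B0
  B8←B5: walk B5 to B0
  B8←B6: walk B6→B3 to B0
  B8←B7: walk B7 to B0
  B0 → ∅
  B1 → {B3}
  B2 → {B3}
  B3 → {B5,B7,B8}
  B4 → ∅
  B5 → {B7,B8}
  B6 → {B8}
  B7 → {B8}
  B8 → ∅

φ for q: defs {B0,B1,B2,B8}
  DF⁺ = {B3,B5,B7,B8}

Answer: ["B3", "B5", "B7", "B8"]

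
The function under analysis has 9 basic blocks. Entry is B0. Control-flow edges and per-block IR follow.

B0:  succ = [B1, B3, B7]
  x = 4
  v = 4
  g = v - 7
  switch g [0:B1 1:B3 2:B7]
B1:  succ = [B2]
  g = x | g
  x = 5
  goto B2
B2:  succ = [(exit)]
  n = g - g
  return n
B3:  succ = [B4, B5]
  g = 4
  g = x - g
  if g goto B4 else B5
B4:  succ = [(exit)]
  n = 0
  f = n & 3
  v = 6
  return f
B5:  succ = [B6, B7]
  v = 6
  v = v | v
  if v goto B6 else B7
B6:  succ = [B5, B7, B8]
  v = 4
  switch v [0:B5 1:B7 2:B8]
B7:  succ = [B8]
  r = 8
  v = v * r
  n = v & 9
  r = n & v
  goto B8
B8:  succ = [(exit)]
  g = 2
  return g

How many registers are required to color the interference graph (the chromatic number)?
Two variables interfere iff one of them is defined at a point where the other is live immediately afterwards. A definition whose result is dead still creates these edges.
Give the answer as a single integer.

def/use:
  B0 def {g,v,x} use ∅
  B1 def {g,x} use {g,x}
  B2 def {n} use {g}
  B3 def {g} use {x}
  B4 def {f,n,v} use ∅
  B5 def {v} use ∅
  B6 def {v} use ∅
  B7 def {n,r,v} use {v}
  B8 def {g} use ∅

Live sets:
  live B0: ∅→{g,v,x}
  live B1: {g,x}→{g}
  live B2: {g}→∅
  live B3: {x}→∅
  live B4: ∅→∅
  live B5: ∅→{v}
  live B6: ∅→{v}
  live B7: {v}→∅
  live B8: ∅→∅

Interfere edges:
  f: {v}
  g: {v,x}
  n: {v}
  r: {v}
  v: {f,g,n,r,x}
  x: {g,v}

Chromatic number:
  clique {g,v,x} ⇒ need ≥ 3
  assign f→c1 g→c1 n→c1 r→c1 v→c0 x→c2 — no edge inside a register ⇒ χ ≤ 3
  χ = 3

Answer: 3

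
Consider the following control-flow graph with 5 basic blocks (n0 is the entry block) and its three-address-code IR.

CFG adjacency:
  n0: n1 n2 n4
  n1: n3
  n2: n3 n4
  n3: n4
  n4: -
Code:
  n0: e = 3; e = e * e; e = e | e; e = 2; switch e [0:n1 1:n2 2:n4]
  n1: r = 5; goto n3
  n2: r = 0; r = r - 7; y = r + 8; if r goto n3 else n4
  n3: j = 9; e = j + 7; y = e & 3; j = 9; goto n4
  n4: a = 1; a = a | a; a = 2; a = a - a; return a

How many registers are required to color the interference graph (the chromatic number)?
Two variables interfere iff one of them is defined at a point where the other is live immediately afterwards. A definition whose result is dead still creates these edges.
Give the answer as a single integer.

def/use:
  n0: {e} / ∅
  n1: {r} / ∅
  n2: {r,y} / ∅
  n3: {e,j,y} / ∅
  n4: {a} / ∅

Liveness:
  n0 li=∅ lo=∅
  n1 li=∅ lo=∅
  n2 li=∅ lo=∅
  n3 li=∅ lo=∅
  n4 li=∅ lo=∅

Interfere edges:
  a — ∅
  e — ∅
  j — ∅
  r — {y}
  y — {r}

Colouring:
  clique {r,y} ⇒ need ≥ 2
  2-colouring: r0={a,e,j,r}  r1={y}
  χ = 2

Answer: 2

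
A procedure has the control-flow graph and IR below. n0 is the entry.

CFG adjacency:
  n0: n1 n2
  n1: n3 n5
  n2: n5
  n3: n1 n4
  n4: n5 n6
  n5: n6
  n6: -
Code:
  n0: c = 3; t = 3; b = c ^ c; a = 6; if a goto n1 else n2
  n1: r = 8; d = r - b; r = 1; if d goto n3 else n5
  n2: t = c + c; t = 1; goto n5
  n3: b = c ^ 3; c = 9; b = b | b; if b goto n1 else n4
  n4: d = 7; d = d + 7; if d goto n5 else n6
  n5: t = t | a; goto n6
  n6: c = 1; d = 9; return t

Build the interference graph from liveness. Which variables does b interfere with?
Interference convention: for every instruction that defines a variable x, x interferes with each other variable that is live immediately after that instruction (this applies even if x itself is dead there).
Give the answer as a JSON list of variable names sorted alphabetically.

Answer: ["a", "c", "r", "t"]

Analysis:
Block summaries:
  n0: {a,b,c,t} / ∅
  n1: {d,r} / {b}
  n2: {t} / {c}
  n3: {b,c} / {c}
  n4: {d} / ∅
  n5: {t} / {a,t}
  n6: {c,d} / {t}

Backward fixpoint:
  n0 li=∅ lo={a,b,c,t}
  n1 li={a,b,c,t} lo={a,c,t}
  n2 li={a,c} lo={a,t}
  n3 li={a,c,t} lo={a,b,c,t}
  n4 li={a,t} lo={a,t}
  n5 li={a,t} lo={t}
  n6 li={t} lo=∅

Interfere edges:
  a — {b,c,d,r,t}
  b — {a,c,r,t}
  c — {a,b,d,r,t}
  d — {a,c,r,t}
  r — {a,b,c,d,t}
  t — {a,b,c,d,r}

N(b) = ["a", "c", "r", "t"]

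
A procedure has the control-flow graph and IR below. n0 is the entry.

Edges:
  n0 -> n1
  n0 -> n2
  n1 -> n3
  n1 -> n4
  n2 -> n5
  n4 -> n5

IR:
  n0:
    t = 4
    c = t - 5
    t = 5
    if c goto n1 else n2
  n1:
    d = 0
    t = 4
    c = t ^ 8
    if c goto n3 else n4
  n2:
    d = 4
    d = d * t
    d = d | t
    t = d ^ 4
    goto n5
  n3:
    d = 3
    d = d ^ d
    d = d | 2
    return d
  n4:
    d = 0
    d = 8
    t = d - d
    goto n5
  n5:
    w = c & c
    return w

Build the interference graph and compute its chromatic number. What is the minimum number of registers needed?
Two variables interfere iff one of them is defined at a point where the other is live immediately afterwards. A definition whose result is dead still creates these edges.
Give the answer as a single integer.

Block summaries:
  n0 def {c,t} use ∅
  n1 def {c,d,t} use ∅
  n2 def {d,t} use {t}
  n3 def {d} use ∅
  n4 def {d,t} use ∅
  n5 def {w} use {c}

Live sets:
  n0 li=∅ lo={c,t}
  n1 li=∅ lo={c}
  n2 li={c,t} lo={c}
  n3 li=∅ lo=∅
  n4 li={c} lo={c}
  n5 li={c} lo=∅

Interfere edges:
  c: {d,t}
  d: {c,t}
  t: {c,d}
  w: ∅

Colouring:
  lower bound: {c,d,t} mutually conflict ⇒ χ ≥ 3
  assign c→R0 d→R1 t→R2 w→R0 — no edge inside a register ⇒ χ ≤ 3
  χ = 3

Answer: 3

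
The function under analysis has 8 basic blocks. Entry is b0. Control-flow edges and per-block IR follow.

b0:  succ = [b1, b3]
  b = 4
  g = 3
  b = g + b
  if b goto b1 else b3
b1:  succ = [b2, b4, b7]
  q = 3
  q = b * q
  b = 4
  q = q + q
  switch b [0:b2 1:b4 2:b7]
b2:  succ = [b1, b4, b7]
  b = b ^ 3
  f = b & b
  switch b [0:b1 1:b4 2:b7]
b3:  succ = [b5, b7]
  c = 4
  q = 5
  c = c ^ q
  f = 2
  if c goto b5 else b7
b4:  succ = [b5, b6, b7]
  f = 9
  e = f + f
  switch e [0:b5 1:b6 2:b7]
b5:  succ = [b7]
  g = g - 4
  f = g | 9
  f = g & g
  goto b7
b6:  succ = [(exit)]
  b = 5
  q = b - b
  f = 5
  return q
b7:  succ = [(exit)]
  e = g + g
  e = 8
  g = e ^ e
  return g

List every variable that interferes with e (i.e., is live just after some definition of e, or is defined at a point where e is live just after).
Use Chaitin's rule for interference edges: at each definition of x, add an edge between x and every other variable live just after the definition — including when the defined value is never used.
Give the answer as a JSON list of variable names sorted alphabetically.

Block summaries:
  b0 def {b,g} use ∅
  b1 def {b,q} use {b}
  b2 def {b,f} use {b}
  b3 def {c,f,q} use ∅
  b4 def {e,f} use ∅
  b5 def {f,g} use {g}
  b6 def {b,f,q} use ∅
  b7 def {e,g} use {g}

Backward fixpoint:
  live b0: ∅→{b,g}
  live b1: {b,g}→{b,g}
  live b2: {b,g}→{b,g}
  live b3: {g}→{g}
  live b4: {g}→{g}
  live b5: {g}→{g}
  live b6: ∅→∅
  live b7: {g}→∅

Interference:
  b: {f,g,q}
  c: {f,g,q}
  e: {g}
  f: {b,c,g,q}
  g: {b,c,e,f,q}
  q: {b,c,f,g}

N(e) = ["g"]

Answer: ["g"]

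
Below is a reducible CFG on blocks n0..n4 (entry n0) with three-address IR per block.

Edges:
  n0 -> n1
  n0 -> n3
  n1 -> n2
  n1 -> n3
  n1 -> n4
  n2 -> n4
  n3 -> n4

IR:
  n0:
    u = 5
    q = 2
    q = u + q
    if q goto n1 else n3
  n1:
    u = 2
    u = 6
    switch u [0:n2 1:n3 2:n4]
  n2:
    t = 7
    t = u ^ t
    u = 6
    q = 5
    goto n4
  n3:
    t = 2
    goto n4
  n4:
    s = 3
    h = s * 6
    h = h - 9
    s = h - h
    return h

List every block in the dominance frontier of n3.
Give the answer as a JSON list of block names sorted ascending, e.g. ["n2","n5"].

Answer: ["n4"]

Analysis:
idom tree: n1←n0 n2←n1 n3←n0 n4←n0
Join-block Dom:
  n3: preds {n0,n1}: {n0} ∩ {n0,n1} = {n0}; idom=n0
  n4: preds {n1,n2,n3}: {n0,n1} ∩ {n0,n1,n2} ∩ {n0,n3} = {n0}; idom=n0

DF derivation:
  n3←n0: walk · to n0
  n3←n1: walk n1 to n0
  n4←n1: walk n1 to n0
  n4←n2: walk n2→n1 to n0
  n4←n3: walk n3 to n0
  DF(n0)=∅
  DF(n1)={n3,n4}
  DF(n2)={n4}
  DF(n3)={n4}
  DF(n4)=∅

DF(n3) = ["n4"]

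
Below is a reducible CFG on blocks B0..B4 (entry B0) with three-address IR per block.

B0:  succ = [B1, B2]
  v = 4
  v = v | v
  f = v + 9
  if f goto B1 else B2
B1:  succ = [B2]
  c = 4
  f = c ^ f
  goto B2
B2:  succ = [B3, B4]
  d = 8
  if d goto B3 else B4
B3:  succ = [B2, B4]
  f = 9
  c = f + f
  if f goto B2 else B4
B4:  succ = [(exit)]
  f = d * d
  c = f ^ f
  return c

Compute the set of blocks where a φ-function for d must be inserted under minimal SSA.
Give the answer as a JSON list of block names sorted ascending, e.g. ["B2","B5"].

Answer: ["B2"]

Working:
idom tree: B1←B0 B2←B0 B3←B2 B4←B2
Join-block Dom:
  B2: preds {B0,B1,B3}: {B0} ∩ {B0,B1} ∩ {B0,B2,B3} = {B0}; idom=B0
  B4: preds {B2,B3}: {B0,B2} ∩ {B0,B2,B3} = {B0,B2}; idom=B2

DF derivation:
  B2←B0: walk · to B0
  B2←B1: walk B1 to B0
  B2←B3: walk B3→B2 to B0
  B4←B2: walk · to B2
  B4←B3: walk B3 to B2
  B0 → ∅
  B1 → {B2}
  B2 → {B2}
  B3 → {B2,B4}
  B4 → ∅

φ for d: defs {B2}
  DF⁺ = {B2}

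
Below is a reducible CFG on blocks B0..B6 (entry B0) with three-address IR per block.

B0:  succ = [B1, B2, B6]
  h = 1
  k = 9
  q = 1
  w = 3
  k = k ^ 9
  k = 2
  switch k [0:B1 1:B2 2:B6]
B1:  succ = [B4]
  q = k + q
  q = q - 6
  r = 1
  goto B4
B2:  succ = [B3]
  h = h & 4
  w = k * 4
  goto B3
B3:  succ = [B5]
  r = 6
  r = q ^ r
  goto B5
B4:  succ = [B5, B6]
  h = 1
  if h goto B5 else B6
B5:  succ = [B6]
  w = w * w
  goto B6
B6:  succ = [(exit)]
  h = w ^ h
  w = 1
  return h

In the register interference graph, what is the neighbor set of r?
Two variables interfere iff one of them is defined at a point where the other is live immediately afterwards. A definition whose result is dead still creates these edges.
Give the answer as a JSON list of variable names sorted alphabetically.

Per-block:
  B0 def {h,k,q,w} use ∅
  B1 def {q,r} use {k,q}
  B2 def {h,w} use {h,k}
  B3 def {r} use {q}
  B4 def {h} use ∅
  B5 def {w} use {w}
  B6 def {h,w} use {h,w}

Live sets:
  B0 li=∅ lo={h,k,q,w}
  B1 li={k,q,w} lo={w}
  B2 li={h,k,q} lo={h,q,w}
  B3 li={h,q,w} lo={h,w}
  B4 li={w} lo={h,w}
  B5 li={h,w} lo={h,w}
  B6 li={h,w} lo=∅

Interfere edges:
  h — {k,q,r,w}
  k — {h,q,w}
  q — {h,k,r,w}
  r — {h,q,w}
  w — {h,k,q,r}

N(r) = ["h", "q", "w"]

Answer: ["h", "q", "w"]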